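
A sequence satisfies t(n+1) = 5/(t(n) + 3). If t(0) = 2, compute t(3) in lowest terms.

20/17

t(1) = 5/(2 + 3) = 1.
t(2) = 5/(1 + 3) = 5/4.
t(3) = 5/(5/4 + 3) = 20/17.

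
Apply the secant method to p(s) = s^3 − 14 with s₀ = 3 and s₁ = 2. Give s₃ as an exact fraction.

2045/842

p(3) = 13, p(2) = −6. s₂ = 2 − (−6)·(2 − 3)/((−6) − 13) = 44/19.
p(2) = −6, p(44/19) = −10842/6859. s₃ = (44/19) − (−10842/6859)·((44/19) − 2)/((−10842/6859) − (−6)) = 2045/842.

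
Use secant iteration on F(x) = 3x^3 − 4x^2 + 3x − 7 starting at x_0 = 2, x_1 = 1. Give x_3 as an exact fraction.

F(2) = 7, F(1) = −5. x_2 = 1 − (−5)·(1 − 2)/((−5) − 7) = 17/12.
F(1) = −5, F(17/12) = −1295/576. x_3 = (17/12) − (−1295/576)·((17/12) − 1)/((−1295/576) − (−5)) = 557/317.

557/317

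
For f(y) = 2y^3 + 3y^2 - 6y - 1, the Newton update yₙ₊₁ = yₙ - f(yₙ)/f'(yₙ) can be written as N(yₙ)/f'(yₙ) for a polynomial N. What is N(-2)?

-19

f'(y) = 6y^2 + 6y - 6.
N(y) = y·f'(y) - f(y) = y·(6y^2 + 6y - 6) - (2y^3 + 3y^2 - 6y - 1) = 4y^3 + 3y^2 + 1.
N(-2) = -19.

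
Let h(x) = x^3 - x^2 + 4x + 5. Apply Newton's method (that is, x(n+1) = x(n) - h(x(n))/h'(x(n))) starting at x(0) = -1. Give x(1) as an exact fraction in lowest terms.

h'(x) = 3x^2 - 2x + 4.
h(-1) = -1, h'(-1) = 9, so x(1) = (-1) - (-1)/9 = -8/9.

-8/9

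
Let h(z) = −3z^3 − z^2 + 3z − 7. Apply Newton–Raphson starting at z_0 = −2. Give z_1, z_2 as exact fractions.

z_1 = −51/29, z_2 = −111400/64989

h'(z) = −9z^2 − 2z + 3.
h(−2) = 7, h'(−2) = −29, so z_1 = (−2) − 7/(−29) = −51/29.
h(−51/29) = 23128/24389, h'(−51/29) = −17928/841, so z_2 = (−51/29) − (23128/24389)/(−17928/841) = −111400/64989.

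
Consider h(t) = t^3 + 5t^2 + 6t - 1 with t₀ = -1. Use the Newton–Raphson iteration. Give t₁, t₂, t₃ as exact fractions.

t₁ = -4, t₂ = -47/14, t₃ = -25136/8561

h'(t) = 3t^2 + 10t + 6.
h(-1) = -3, h'(-1) = -1, so t₁ = (-1) - (-3)/(-1) = -4.
h(-4) = -9, h'(-4) = 14, so t₂ = (-4) - (-9)/14 = -47/14.
h(-47/14) = -7209/2744, h'(-47/14) = 1223/196, so t₃ = (-47/14) - (-7209/2744)/(1223/196) = -25136/8561.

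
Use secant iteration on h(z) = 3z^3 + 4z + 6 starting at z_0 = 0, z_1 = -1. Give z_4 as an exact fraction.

h(0) = 6, h(-1) = -1. z_2 = (-1) - (-1)·((-1) - 0)/((-1) - 6) = -6/7.
h(-1) = -1, h(-6/7) = 234/343. z_3 = (-6/7) - (234/343)·((-6/7) - (-1))/((234/343) - (-1)) = -528/577.
h(-6/7) = 234/343, h(-528/577) = 7860294/192100033. z_4 = (-528/577) - (7860294/192100033)·((-528/577) - (-6/7))/((7860294/192100033) - (234/343)) = -6381183/6945320.

-6381183/6945320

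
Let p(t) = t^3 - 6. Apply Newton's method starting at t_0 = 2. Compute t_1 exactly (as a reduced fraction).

p'(t) = 3t^2.
p(2) = 2, p'(2) = 12, so t_1 = 2 - 2/12 = 11/6.

11/6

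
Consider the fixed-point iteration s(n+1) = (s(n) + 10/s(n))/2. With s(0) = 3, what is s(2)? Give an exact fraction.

s(1) = (3 + 10/3)/2 = 19/6.
s(2) = (19/6 + 10/(19/6))/2 = 721/228.

721/228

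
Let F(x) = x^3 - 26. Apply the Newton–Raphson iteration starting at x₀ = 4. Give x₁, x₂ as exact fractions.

x₁ = 77/24, x₂ = 636245/213444

F'(x) = 3x^2.
F(4) = 38, F'(4) = 48, so x₁ = 4 - 38/48 = 77/24.
F(77/24) = 97109/13824, F'(77/24) = 5929/192, so x₂ = (77/24) - (97109/13824)/(5929/192) = 636245/213444.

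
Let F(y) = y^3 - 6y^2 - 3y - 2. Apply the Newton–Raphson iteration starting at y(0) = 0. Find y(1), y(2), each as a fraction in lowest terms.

F'(y) = 3y^2 - 12y - 3.
F(0) = -2, F'(0) = -3, so y(1) = 0 - (-2)/(-3) = -2/3.
F(-2/3) = -80/27, F'(-2/3) = 19/3, so y(2) = (-2/3) - (-80/27)/(19/3) = -34/171.

y(1) = -2/3, y(2) = -34/171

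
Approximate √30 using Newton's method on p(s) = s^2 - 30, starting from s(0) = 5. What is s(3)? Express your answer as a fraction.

116161/21208

p'(s) = 2s.
p(5) = -5, p'(5) = 10, so s(1) = 5 - (-5)/10 = 11/2.
p(11/2) = 1/4, p'(11/2) = 11, so s(2) = (11/2) - (1/4)/11 = 241/44.
p(241/44) = 1/1936, p'(241/44) = 241/22, so s(3) = (241/44) - (1/1936)/(241/22) = 116161/21208.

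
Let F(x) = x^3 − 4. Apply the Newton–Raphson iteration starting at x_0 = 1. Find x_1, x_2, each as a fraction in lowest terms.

F'(x) = 3x^2.
F(1) = −3, F'(1) = 3, so x_1 = 1 − (−3)/3 = 2.
F(2) = 4, F'(2) = 12, so x_2 = 2 − 4/12 = 5/3.

x_1 = 2, x_2 = 5/3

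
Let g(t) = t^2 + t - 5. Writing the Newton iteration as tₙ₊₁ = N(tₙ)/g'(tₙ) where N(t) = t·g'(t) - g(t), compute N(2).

g'(t) = 2t + 1.
N(t) = t·g'(t) - g(t) = t·(2t + 1) - (t^2 + t - 5) = t^2 + 5.
N(2) = 9.

9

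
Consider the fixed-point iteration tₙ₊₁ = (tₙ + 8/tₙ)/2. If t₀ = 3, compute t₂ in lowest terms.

577/204

t₁ = (3 + 8/3)/2 = 17/6.
t₂ = (17/6 + 8/(17/6))/2 = 577/204.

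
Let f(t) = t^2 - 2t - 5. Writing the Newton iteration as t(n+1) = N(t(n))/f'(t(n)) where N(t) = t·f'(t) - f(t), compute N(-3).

14

f'(t) = 2t - 2.
N(t) = t·f'(t) - f(t) = t·(2t - 2) - (t^2 - 2t - 5) = t^2 + 5.
N(-3) = 14.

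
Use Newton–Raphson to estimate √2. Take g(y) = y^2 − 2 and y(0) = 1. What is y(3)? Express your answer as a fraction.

577/408

g'(y) = 2y.
g(1) = −1, g'(1) = 2, so y(1) = 1 − (−1)/2 = 3/2.
g(3/2) = 1/4, g'(3/2) = 3, so y(2) = (3/2) − (1/4)/3 = 17/12.
g(17/12) = 1/144, g'(17/12) = 17/6, so y(3) = (17/12) − (1/144)/(17/6) = 577/408.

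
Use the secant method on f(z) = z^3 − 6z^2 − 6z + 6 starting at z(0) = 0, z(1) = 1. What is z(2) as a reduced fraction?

f(0) = 6, f(1) = −5. z(2) = 1 − (−5)·(1 − 0)/((−5) − 6) = 6/11.

6/11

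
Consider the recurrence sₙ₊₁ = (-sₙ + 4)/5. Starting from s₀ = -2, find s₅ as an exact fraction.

s₁ = (-(-2) + 4)/5 = 6/5.
s₂ = (-(6/5) + 4)/5 = 14/25.
s₃ = (-(14/25) + 4)/5 = 86/125.
s₄ = (-(86/125) + 4)/5 = 414/625.
s₅ = (-(414/625) + 4)/5 = 2086/3125.

2086/3125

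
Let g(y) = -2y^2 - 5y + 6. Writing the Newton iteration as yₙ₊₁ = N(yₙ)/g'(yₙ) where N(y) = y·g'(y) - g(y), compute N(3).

-24

g'(y) = -4y - 5.
N(y) = y·g'(y) - g(y) = y·(-4y - 5) - (-2y^2 - 5y + 6) = -2y^2 - 6.
N(3) = -24.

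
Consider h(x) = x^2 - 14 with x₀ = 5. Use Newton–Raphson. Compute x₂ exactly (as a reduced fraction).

2921/780

h'(x) = 2x.
h(5) = 11, h'(5) = 10, so x₁ = 5 - 11/10 = 39/10.
h(39/10) = 121/100, h'(39/10) = 39/5, so x₂ = (39/10) - (121/100)/(39/5) = 2921/780.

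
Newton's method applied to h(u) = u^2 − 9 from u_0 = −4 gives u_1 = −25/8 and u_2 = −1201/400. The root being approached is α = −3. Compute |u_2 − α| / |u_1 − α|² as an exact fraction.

u_1 − α = −25/8 − (−3) = −25/8 + 3 = −1/8, so |u_1 − α| = 1/8.
u_2 − α = −1201/400 − (−3) = −1201/400 + 3 = −1/400, so |u_2 − α| = 1/400.
|u_1 − α|² = 1/64.
Ratio = (1/400) / (1/64) = 4/25.

4/25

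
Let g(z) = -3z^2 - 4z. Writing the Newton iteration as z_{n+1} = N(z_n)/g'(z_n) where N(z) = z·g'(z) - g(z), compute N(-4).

-48

g'(z) = -6z - 4.
N(z) = z·g'(z) - g(z) = z·(-6z - 4) - (-3z^2 - 4z) = -3z^2.
N(-4) = -48.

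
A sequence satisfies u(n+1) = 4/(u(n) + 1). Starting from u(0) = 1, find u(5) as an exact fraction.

76/47

u(1) = 4/(1 + 1) = 2.
u(2) = 4/(2 + 1) = 4/3.
u(3) = 4/(4/3 + 1) = 12/7.
u(4) = 4/(12/7 + 1) = 28/19.
u(5) = 4/(28/19 + 1) = 76/47.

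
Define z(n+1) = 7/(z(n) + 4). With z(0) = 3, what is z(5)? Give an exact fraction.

z(1) = 7/(3 + 4) = 1.
z(2) = 7/(1 + 4) = 7/5.
z(3) = 7/(7/5 + 4) = 35/27.
z(4) = 7/(35/27 + 4) = 189/143.
z(5) = 7/(189/143 + 4) = 1001/761.

1001/761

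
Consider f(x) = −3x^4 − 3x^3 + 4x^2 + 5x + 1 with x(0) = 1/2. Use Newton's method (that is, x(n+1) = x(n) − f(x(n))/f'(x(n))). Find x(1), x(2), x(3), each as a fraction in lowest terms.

f'(x) = −12x^3 − 9x^2 + 8x + 5.
f(1/2) = 63/16, f'(1/2) = 21/4, so x(1) = (1/2) − (63/16)/(21/4) = −1/4.
f(−1/4) = 9/256, f'(−1/4) = 21/8, so x(2) = (−1/4) − (9/256)/(21/8) = −59/224.
f(−59/224) = 2314125/2517630976, f'(−59/224) = 6990225/2809856, so x(3) = (−59/224) − (2314125/2517630976)/(6990225/2809856) = −2002433/7591808.

x(1) = −1/4, x(2) = −59/224, x(3) = −2002433/7591808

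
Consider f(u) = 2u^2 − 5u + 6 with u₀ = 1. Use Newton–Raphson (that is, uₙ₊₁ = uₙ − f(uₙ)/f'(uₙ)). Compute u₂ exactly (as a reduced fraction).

26/11

f'(u) = 4u − 5.
f(1) = 3, f'(1) = −1, so u₁ = 1 − 3/(−1) = 4.
f(4) = 18, f'(4) = 11, so u₂ = 4 − 18/11 = 26/11.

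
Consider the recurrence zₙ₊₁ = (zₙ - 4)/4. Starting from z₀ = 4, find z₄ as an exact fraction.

-21/16

z₁ = (4 - 4)/4 = 0.
z₂ = (0 - 4)/4 = -1.
z₃ = ((-1) - 4)/4 = -5/4.
z₄ = ((-5/4) - 4)/4 = -21/16.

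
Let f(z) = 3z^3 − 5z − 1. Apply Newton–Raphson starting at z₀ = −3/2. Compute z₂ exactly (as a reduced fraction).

−2512217/2120116

f'(z) = 9z^2 − 5.
f(−3/2) = −29/8, f'(−3/2) = 61/4, so z₁ = (−3/2) − (−29/8)/(61/4) = −77/61.
f(−77/61) = −163995/226981, f'(−77/61) = 34756/3721, so z₂ = (−77/61) − (−163995/226981)/(34756/3721) = −2512217/2120116.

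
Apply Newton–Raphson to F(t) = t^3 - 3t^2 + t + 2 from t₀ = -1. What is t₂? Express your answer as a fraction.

-2078/3335

F'(t) = 3t^2 - 6t + 1.
F(-1) = -3, F'(-1) = 10, so t₁ = (-1) - (-3)/10 = -7/10.
F(-7/10) = -513/1000, F'(-7/10) = 667/100, so t₂ = (-7/10) - (-513/1000)/(667/100) = -2078/3335.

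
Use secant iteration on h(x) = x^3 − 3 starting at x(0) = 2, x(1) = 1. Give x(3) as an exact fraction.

h(2) = 5, h(1) = −2. x(2) = 1 − (−2)·(1 − 2)/((−2) − 5) = 9/7.
h(1) = −2, h(9/7) = −300/343. x(3) = (9/7) − (−300/343)·((9/7) − 1)/((−300/343) − (−2)) = 291/193.

291/193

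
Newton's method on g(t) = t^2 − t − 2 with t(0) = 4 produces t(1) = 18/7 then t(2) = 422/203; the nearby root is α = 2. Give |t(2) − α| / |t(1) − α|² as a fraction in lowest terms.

t(1) − α = 18/7 − 2 = 4/7, so |t(1) − α| = 4/7.
t(2) − α = 422/203 − 2 = 16/203, so |t(2) − α| = 16/203.
|t(1) − α|² = 16/49.
Ratio = (16/203) / (16/49) = 7/29.

7/29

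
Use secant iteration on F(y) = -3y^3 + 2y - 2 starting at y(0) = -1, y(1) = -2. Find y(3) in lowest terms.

F(-1) = -1, F(-2) = 18. y(2) = (-2) - 18·((-2) - (-1))/(18 - (-1)) = -20/19.
F(-2) = 18, F(-20/19) = -4158/6859. y(3) = (-20/19) - (-4158/6859)·((-20/19) - (-2))/((-4158/6859) - 18) = -3841/3545.

-3841/3545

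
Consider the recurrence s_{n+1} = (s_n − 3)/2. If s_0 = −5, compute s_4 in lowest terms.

−25/8

s_1 = ((−5) − 3)/2 = −4.
s_2 = ((−4) − 3)/2 = −7/2.
s_3 = ((−7/2) − 3)/2 = −13/4.
s_4 = ((−13/4) − 3)/2 = −25/8.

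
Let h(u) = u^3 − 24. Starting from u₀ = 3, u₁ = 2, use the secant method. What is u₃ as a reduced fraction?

h(3) = 3, h(2) = −16. u₂ = 2 − (−16)·(2 − 3)/((−16) − 3) = 54/19.
h(2) = −16, h(54/19) = −7152/6859. u₃ = (54/19) − (−7152/6859)·((54/19) − 2)/((−7152/6859) − (−16)) = 4650/1603.

4650/1603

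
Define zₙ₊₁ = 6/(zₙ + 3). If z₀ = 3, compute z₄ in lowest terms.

18/13

z₁ = 6/(3 + 3) = 1.
z₂ = 6/(1 + 3) = 3/2.
z₃ = 6/(3/2 + 3) = 4/3.
z₄ = 6/(4/3 + 3) = 18/13.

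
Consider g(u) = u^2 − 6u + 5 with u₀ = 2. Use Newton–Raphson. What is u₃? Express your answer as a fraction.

g'(u) = 2u − 6.
g(2) = −3, g'(2) = −2, so u₁ = 2 − (−3)/(−2) = 1/2.
g(1/2) = 9/4, g'(1/2) = −5, so u₂ = (1/2) − (9/4)/(−5) = 19/20.
g(19/20) = 81/400, g'(19/20) = −41/10, so u₃ = (19/20) − (81/400)/(−41/10) = 1639/1640.

1639/1640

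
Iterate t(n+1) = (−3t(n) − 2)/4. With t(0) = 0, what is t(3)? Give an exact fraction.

−13/32

t(1) = (−3·0 − 2)/4 = −1/2.
t(2) = (−3·(−1/2) − 2)/4 = −1/8.
t(3) = (−3·(−1/8) − 2)/4 = −13/32.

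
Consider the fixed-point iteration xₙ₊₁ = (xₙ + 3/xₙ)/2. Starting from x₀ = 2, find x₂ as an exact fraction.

x₁ = (2 + 3/2)/2 = 7/4.
x₂ = (7/4 + 3/(7/4))/2 = 97/56.

97/56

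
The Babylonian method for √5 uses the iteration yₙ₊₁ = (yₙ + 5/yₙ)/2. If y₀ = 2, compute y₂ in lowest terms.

161/72

y₁ = (2 + 5/2)/2 = 9/4.
y₂ = (9/4 + 5/(9/4))/2 = 161/72.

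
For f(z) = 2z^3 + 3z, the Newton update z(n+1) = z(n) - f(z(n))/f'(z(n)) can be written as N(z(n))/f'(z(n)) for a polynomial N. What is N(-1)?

-4

f'(z) = 6z^2 + 3.
N(z) = z·f'(z) - f(z) = z·(6z^2 + 3) - (2z^3 + 3z) = 4z^3.
N(-1) = -4.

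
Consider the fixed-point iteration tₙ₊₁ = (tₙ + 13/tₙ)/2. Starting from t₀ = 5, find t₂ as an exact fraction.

343/95

t₁ = (5 + 13/5)/2 = 19/5.
t₂ = (19/5 + 13/(19/5))/2 = 343/95.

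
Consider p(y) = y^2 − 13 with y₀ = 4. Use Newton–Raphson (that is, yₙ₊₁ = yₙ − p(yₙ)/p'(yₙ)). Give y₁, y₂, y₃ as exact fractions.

y₁ = 29/8, y₂ = 1673/464, y₃ = 5597777/1552544

p'(y) = 2y.
p(4) = 3, p'(4) = 8, so y₁ = 4 − 3/8 = 29/8.
p(29/8) = 9/64, p'(29/8) = 29/4, so y₂ = (29/8) − (9/64)/(29/4) = 1673/464.
p(1673/464) = 81/215296, p'(1673/464) = 1673/232, so y₃ = (1673/464) − (81/215296)/(1673/232) = 5597777/1552544.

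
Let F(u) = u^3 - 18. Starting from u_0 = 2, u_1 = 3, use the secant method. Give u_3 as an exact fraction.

2402/921

F(2) = -10, F(3) = 9. u_2 = 3 - 9·(3 - 2)/(9 - (-10)) = 48/19.
F(3) = 9, F(48/19) = -12870/6859. u_3 = (48/19) - (-12870/6859)·((48/19) - 3)/((-12870/6859) - 9) = 2402/921.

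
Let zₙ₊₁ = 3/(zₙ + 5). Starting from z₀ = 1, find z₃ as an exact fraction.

33/61

z₁ = 3/(1 + 5) = 1/2.
z₂ = 3/(1/2 + 5) = 6/11.
z₃ = 3/(6/11 + 5) = 33/61.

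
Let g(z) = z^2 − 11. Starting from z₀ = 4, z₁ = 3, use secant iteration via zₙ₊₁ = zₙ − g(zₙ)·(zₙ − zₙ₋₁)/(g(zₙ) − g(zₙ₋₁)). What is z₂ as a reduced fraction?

23/7

g(4) = 5, g(3) = −2. z₂ = 3 − (−2)·(3 − 4)/((−2) − 5) = 23/7.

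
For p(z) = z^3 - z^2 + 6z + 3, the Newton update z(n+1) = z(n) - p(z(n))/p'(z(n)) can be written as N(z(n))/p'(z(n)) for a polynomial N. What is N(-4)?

p'(z) = 3z^2 - 2z + 6.
N(z) = z·p'(z) - p(z) = z·(3z^2 - 2z + 6) - (z^3 - z^2 + 6z + 3) = 2z^3 - z^2 - 3.
N(-4) = -147.

-147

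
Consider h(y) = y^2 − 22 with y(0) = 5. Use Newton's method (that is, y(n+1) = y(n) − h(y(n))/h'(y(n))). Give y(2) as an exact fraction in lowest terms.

4409/940

h'(y) = 2y.
h(5) = 3, h'(5) = 10, so y(1) = 5 − 3/10 = 47/10.
h(47/10) = 9/100, h'(47/10) = 47/5, so y(2) = (47/10) − (9/100)/(47/5) = 4409/940.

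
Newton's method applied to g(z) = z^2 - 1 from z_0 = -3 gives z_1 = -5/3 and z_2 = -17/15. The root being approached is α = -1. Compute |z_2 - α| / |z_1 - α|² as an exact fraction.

3/10

z_1 - α = -5/3 - (-1) = -5/3 + 1 = -2/3, so |z_1 - α| = 2/3.
z_2 - α = -17/15 - (-1) = -17/15 + 1 = -2/15, so |z_2 - α| = 2/15.
|z_1 - α|² = 4/9.
Ratio = (2/15) / (4/9) = 3/10.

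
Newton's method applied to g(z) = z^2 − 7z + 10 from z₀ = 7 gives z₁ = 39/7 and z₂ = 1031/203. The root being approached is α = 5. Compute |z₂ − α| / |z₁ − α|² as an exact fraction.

z₁ − α = 39/7 − 5 = 4/7, so |z₁ − α| = 4/7.
z₂ − α = 1031/203 − 5 = 16/203, so |z₂ − α| = 16/203.
|z₁ − α|² = 16/49.
Ratio = (16/203) / (16/49) = 7/29.

7/29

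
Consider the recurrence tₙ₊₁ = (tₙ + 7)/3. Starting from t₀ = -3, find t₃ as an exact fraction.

88/27

t₁ = ((-3) + 7)/3 = 4/3.
t₂ = ((4/3) + 7)/3 = 25/9.
t₃ = ((25/9) + 7)/3 = 88/27.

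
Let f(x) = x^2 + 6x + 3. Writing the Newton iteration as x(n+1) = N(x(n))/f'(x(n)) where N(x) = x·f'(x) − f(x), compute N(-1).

f'(x) = 2x + 6.
N(x) = x·f'(x) − f(x) = x·(2x + 6) − (x^2 + 6x + 3) = x^2 − 3.
N(-1) = −2.

−2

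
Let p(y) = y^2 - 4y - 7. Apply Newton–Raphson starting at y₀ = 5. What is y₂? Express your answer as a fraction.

p'(y) = 2y - 4.
p(5) = -2, p'(5) = 6, so y₁ = 5 - (-2)/6 = 16/3.
p(16/3) = 1/9, p'(16/3) = 20/3, so y₂ = (16/3) - (1/9)/(20/3) = 319/60.

319/60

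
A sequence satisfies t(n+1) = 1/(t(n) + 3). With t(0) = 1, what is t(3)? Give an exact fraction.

t(1) = 1/(1 + 3) = 1/4.
t(2) = 1/(1/4 + 3) = 4/13.
t(3) = 1/(4/13 + 3) = 13/43.

13/43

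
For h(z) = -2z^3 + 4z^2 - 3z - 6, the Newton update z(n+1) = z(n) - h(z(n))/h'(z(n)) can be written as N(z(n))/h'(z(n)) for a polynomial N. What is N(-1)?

h'(z) = -6z^2 + 8z - 3.
N(z) = z·h'(z) - h(z) = z·(-6z^2 + 8z - 3) - (-2z^3 + 4z^2 - 3z - 6) = -4z^3 + 4z^2 + 6.
N(-1) = 14.

14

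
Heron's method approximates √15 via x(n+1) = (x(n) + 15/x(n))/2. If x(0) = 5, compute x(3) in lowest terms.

x(1) = (5 + 15/5)/2 = 4.
x(2) = (4 + 15/4)/2 = 31/8.
x(3) = (31/8 + 15/(31/8))/2 = 1921/496.

1921/496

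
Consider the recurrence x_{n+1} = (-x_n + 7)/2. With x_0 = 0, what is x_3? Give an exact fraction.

21/8

x_1 = (-0 + 7)/2 = 7/2.
x_2 = (-(7/2) + 7)/2 = 7/4.
x_3 = (-(7/4) + 7)/2 = 21/8.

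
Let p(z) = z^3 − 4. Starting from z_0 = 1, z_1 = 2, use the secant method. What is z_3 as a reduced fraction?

p(1) = −3, p(2) = 4. z_2 = 2 − 4·(2 − 1)/(4 − (−3)) = 10/7.
p(2) = 4, p(10/7) = −372/343. z_3 = (10/7) − (−372/343)·((10/7) − 2)/((−372/343) − 4) = 169/109.

169/109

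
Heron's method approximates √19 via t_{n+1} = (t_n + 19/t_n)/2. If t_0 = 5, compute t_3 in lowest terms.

1839281/421960

t_1 = (5 + 19/5)/2 = 22/5.
t_2 = (22/5 + 19/(22/5))/2 = 959/220.
t_3 = (959/220 + 19/(959/220))/2 = 1839281/421960.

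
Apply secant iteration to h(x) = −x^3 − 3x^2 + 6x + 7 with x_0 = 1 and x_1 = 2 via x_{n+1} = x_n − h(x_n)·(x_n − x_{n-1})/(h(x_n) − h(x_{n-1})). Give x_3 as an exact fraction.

h(1) = 9, h(2) = −1. x_2 = 2 − (−1)·(2 − 1)/((−1) − 9) = 19/10.
h(2) = −1, h(19/10) = 711/1000. x_3 = (19/10) − (711/1000)·((19/10) − 2)/((711/1000) − (−1)) = 3322/1711.

3322/1711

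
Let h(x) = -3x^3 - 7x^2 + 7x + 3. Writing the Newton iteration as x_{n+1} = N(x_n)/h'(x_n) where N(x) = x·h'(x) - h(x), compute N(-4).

h'(x) = -9x^2 - 14x + 7.
N(x) = x·h'(x) - h(x) = x·(-9x^2 - 14x + 7) - (-3x^3 - 7x^2 + 7x + 3) = -6x^3 - 7x^2 - 3.
N(-4) = 269.

269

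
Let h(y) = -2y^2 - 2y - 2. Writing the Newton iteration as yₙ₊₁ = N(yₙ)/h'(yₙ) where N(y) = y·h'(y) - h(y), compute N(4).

h'(y) = -4y - 2.
N(y) = y·h'(y) - h(y) = y·(-4y - 2) - (-2y^2 - 2y - 2) = -2y^2 + 2.
N(4) = -30.

-30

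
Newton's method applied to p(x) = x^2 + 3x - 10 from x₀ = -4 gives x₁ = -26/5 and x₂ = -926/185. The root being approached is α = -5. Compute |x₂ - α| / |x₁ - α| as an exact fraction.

1/37

x₁ - α = -26/5 - (-5) = -26/5 + 5 = -1/5, so |x₁ - α| = 1/5.
x₂ - α = -926/185 - (-5) = -926/185 + 5 = -1/185, so |x₂ - α| = 1/185.
Ratio = (1/185) / (1/5) = 1/37.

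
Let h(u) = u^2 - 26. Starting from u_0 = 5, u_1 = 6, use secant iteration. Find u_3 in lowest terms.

h(5) = -1, h(6) = 10. u_2 = 6 - 10·(6 - 5)/(10 - (-1)) = 56/11.
h(6) = 10, h(56/11) = -10/121. u_3 = (56/11) - (-10/121)·((56/11) - 6)/((-10/121) - 10) = 311/61.

311/61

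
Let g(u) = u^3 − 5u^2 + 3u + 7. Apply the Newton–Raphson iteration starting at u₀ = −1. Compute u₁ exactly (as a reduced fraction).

g'(u) = 3u^2 − 10u + 3.
g(−1) = −2, g'(−1) = 16, so u₁ = (−1) − (−2)/16 = −7/8.

−7/8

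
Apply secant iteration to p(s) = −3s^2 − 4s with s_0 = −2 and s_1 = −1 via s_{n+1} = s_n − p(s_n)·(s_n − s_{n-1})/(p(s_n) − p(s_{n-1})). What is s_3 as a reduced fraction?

p(−2) = −4, p(−1) = 1. s_2 = (−1) − 1·((−1) − (−2))/(1 − (−4)) = −6/5.
p(−1) = 1, p(−6/5) = 12/25. s_3 = (−6/5) − (12/25)·((−6/5) − (−1))/((12/25) − 1) = −18/13.

−18/13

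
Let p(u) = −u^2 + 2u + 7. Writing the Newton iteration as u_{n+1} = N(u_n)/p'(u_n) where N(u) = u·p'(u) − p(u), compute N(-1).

p'(u) = −2u + 2.
N(u) = u·p'(u) − p(u) = u·(−2u + 2) − (−u^2 + 2u + 7) = −u^2 − 7.
N(-1) = −8.

−8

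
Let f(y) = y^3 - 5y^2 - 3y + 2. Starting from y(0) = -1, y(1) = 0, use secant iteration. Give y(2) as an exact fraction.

-2/3

f(-1) = -1, f(0) = 2. y(2) = 0 - 2·(0 - (-1))/(2 - (-1)) = -2/3.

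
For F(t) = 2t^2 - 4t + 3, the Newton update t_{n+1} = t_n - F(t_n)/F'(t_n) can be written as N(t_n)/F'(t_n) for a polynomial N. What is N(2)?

F'(t) = 4t - 4.
N(t) = t·F'(t) - F(t) = t·(4t - 4) - (2t^2 - 4t + 3) = 2t^2 - 3.
N(2) = 5.

5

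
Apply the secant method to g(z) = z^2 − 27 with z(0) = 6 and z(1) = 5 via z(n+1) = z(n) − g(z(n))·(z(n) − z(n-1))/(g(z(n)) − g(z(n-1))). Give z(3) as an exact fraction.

g(6) = 9, g(5) = −2. z(2) = 5 − (−2)·(5 − 6)/((−2) − 9) = 57/11.
g(5) = −2, g(57/11) = −18/121. z(3) = (57/11) − (−18/121)·((57/11) − 5)/((−18/121) − (−2)) = 291/56.

291/56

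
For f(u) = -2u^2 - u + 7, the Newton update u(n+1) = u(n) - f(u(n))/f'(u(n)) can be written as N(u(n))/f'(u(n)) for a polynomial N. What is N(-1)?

f'(u) = -4u - 1.
N(u) = u·f'(u) - f(u) = u·(-4u - 1) - (-2u^2 - u + 7) = -2u^2 - 7.
N(-1) = -9.

-9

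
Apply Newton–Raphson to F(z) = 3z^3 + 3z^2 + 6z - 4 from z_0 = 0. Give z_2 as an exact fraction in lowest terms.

32/63

F'(z) = 9z^2 + 6z + 6.
F(0) = -4, F'(0) = 6, so z_1 = 0 - (-4)/6 = 2/3.
F(2/3) = 20/9, F'(2/3) = 14, so z_2 = (2/3) - (20/9)/14 = 32/63.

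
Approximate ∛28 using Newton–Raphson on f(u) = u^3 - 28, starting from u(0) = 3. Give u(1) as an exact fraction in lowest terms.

82/27

f'(u) = 3u^2.
f(3) = -1, f'(3) = 27, so u(1) = 3 - (-1)/27 = 82/27.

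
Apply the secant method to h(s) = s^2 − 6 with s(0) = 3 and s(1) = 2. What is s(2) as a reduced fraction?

h(3) = 3, h(2) = −2. s(2) = 2 − (−2)·(2 − 3)/((−2) − 3) = 12/5.

12/5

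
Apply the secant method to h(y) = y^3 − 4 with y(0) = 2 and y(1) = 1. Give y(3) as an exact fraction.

h(2) = 4, h(1) = −3. y(2) = 1 − (−3)·(1 − 2)/((−3) − 4) = 10/7.
h(1) = −3, h(10/7) = −372/343. y(3) = (10/7) − (−372/343)·((10/7) − 1)/((−372/343) − (−3)) = 122/73.

122/73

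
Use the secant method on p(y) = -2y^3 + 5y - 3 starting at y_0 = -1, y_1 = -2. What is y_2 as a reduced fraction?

p(-1) = -6, p(-2) = 3. y_2 = (-2) - 3·((-2) - (-1))/(3 - (-6)) = -5/3.

-5/3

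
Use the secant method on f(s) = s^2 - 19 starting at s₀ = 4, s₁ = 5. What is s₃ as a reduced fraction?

61/14

f(4) = -3, f(5) = 6. s₂ = 5 - 6·(5 - 4)/(6 - (-3)) = 13/3.
f(5) = 6, f(13/3) = -2/9. s₃ = (13/3) - (-2/9)·((13/3) - 5)/((-2/9) - 6) = 61/14.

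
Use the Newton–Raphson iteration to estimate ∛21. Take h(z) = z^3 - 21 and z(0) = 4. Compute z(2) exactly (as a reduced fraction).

h'(z) = 3z^2.
h(4) = 43, h'(4) = 48, so z(1) = 4 - 43/48 = 149/48.
h(149/48) = 985517/110592, h'(149/48) = 22201/768, so z(2) = (149/48) - (985517/110592)/(22201/768) = 4469165/1598472.

4469165/1598472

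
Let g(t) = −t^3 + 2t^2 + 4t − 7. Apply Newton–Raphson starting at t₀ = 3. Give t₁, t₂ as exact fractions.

t₁ = 29/11, t₂ = 20959/8393

g'(t) = −3t^2 + 4t + 4.
g(3) = −4, g'(3) = −11, so t₁ = 3 − (−4)/(−11) = 29/11.
g(29/11) = −1168/1331, g'(29/11) = −763/121, so t₂ = (29/11) − (−1168/1331)/(−763/121) = 20959/8393.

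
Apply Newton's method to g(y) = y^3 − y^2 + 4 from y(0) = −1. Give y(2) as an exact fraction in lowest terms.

g'(y) = 3y^2 − 2y.
g(−1) = 2, g'(−1) = 5, so y(1) = (−1) − 2/5 = −7/5.
g(−7/5) = −88/125, g'(−7/5) = 217/25, so y(2) = (−7/5) − (−88/125)/(217/25) = −1431/1085.

−1431/1085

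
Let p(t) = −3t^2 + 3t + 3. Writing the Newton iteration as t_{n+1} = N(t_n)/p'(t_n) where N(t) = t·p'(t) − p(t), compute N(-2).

−15

p'(t) = −6t + 3.
N(t) = t·p'(t) − p(t) = t·(−6t + 3) − (−3t^2 + 3t + 3) = −3t^2 − 3.
N(-2) = −15.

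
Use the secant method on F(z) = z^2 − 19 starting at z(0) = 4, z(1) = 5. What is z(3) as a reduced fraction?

61/14

F(4) = −3, F(5) = 6. z(2) = 5 − 6·(5 − 4)/(6 − (−3)) = 13/3.
F(5) = 6, F(13/3) = −2/9. z(3) = (13/3) − (−2/9)·((13/3) − 5)/((−2/9) − 6) = 61/14.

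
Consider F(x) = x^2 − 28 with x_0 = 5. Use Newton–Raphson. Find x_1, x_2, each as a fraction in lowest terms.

x_1 = 53/10, x_2 = 5609/1060

F'(x) = 2x.
F(5) = −3, F'(5) = 10, so x_1 = 5 − (−3)/10 = 53/10.
F(53/10) = 9/100, F'(53/10) = 53/5, so x_2 = (53/10) − (9/100)/(53/5) = 5609/1060.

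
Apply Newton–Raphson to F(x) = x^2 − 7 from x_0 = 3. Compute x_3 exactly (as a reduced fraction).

F'(x) = 2x.
F(3) = 2, F'(3) = 6, so x_1 = 3 − 2/6 = 8/3.
F(8/3) = 1/9, F'(8/3) = 16/3, so x_2 = (8/3) − (1/9)/(16/3) = 127/48.
F(127/48) = 1/2304, F'(127/48) = 127/24, so x_3 = (127/48) − (1/2304)/(127/24) = 32257/12192.

32257/12192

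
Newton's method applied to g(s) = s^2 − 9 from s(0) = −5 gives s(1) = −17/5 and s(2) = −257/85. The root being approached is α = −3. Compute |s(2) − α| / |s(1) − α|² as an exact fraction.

s(1) − α = −17/5 − (−3) = −17/5 + 3 = −2/5, so |s(1) − α| = 2/5.
s(2) − α = −257/85 − (−3) = −257/85 + 3 = −2/85, so |s(2) − α| = 2/85.
|s(1) − α|² = 4/25.
Ratio = (2/85) / (4/25) = 5/34.

5/34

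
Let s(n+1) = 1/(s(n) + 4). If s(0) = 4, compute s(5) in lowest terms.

593/2512

s(1) = 1/(4 + 4) = 1/8.
s(2) = 1/(1/8 + 4) = 8/33.
s(3) = 1/(8/33 + 4) = 33/140.
s(4) = 1/(33/140 + 4) = 140/593.
s(5) = 1/(140/593 + 4) = 593/2512.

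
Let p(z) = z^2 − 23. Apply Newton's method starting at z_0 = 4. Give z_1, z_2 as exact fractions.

p'(z) = 2z.
p(4) = −7, p'(4) = 8, so z_1 = 4 − (−7)/8 = 39/8.
p(39/8) = 49/64, p'(39/8) = 39/4, so z_2 = (39/8) − (49/64)/(39/4) = 2993/624.

z_1 = 39/8, z_2 = 2993/624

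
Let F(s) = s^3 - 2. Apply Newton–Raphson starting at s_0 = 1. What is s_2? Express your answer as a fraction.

F'(s) = 3s^2.
F(1) = -1, F'(1) = 3, so s_1 = 1 - (-1)/3 = 4/3.
F(4/3) = 10/27, F'(4/3) = 16/3, so s_2 = (4/3) - (10/27)/(16/3) = 91/72.

91/72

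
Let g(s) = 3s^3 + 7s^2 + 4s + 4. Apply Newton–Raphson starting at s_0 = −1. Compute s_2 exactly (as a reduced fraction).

g'(s) = 9s^2 + 14s + 4.
g(−1) = 4, g'(−1) = −1, so s_1 = (−1) − 4/(−1) = 3.
g(3) = 160, g'(3) = 127, so s_2 = 3 − 160/127 = 221/127.

221/127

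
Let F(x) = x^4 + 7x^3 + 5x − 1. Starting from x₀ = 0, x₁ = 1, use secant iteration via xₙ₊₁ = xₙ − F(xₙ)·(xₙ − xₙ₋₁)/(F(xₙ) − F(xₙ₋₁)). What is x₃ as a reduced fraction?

F(0) = −1, F(1) = 12. x₂ = 1 − 12·(1 − 0)/(12 − (−1)) = 1/13.
F(1) = 12, F(1/13) = −17484/28561. x₃ = (1/13) − (−17484/28561)·((1/13) − 1)/((−17484/28561) − 12) = 609/5003.

609/5003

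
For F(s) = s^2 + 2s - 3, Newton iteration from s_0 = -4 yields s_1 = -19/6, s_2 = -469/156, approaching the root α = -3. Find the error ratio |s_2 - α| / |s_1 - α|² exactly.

s_1 - α = -19/6 - (-3) = -19/6 + 3 = -1/6, so |s_1 - α| = 1/6.
s_2 - α = -469/156 - (-3) = -469/156 + 3 = -1/156, so |s_2 - α| = 1/156.
|s_1 - α|² = 1/36.
Ratio = (1/156) / (1/36) = 3/13.

3/13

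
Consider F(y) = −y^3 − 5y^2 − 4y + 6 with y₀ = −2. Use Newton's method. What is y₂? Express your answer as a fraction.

F'(y) = −3y^2 − 10y − 4.
F(−2) = 2, F'(−2) = 4, so y₁ = (−2) − 2/4 = −5/2.
F(−5/2) = 3/8, F'(−5/2) = 9/4, so y₂ = (−5/2) − (3/8)/(9/4) = −8/3.

−8/3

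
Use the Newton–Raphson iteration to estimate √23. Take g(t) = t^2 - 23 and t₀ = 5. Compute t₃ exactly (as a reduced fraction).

2649601/552480

g'(t) = 2t.
g(5) = 2, g'(5) = 10, so t₁ = 5 - 2/10 = 24/5.
g(24/5) = 1/25, g'(24/5) = 48/5, so t₂ = (24/5) - (1/25)/(48/5) = 1151/240.
g(1151/240) = 1/57600, g'(1151/240) = 1151/120, so t₃ = (1151/240) - (1/57600)/(1151/120) = 2649601/552480.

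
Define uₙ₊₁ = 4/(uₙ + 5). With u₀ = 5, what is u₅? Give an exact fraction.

3532/5035

u₁ = 4/(5 + 5) = 2/5.
u₂ = 4/(2/5 + 5) = 20/27.
u₃ = 4/(20/27 + 5) = 108/155.
u₄ = 4/(108/155 + 5) = 620/883.
u₅ = 4/(620/883 + 5) = 3532/5035.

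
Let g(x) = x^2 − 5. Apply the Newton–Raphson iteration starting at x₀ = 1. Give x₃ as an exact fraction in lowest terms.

g'(x) = 2x.
g(1) = −4, g'(1) = 2, so x₁ = 1 − (−4)/2 = 3.
g(3) = 4, g'(3) = 6, so x₂ = 3 − 4/6 = 7/3.
g(7/3) = 4/9, g'(7/3) = 14/3, so x₃ = (7/3) − (4/9)/(14/3) = 47/21.

47/21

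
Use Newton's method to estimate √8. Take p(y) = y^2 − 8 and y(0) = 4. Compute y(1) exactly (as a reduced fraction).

3

p'(y) = 2y.
p(4) = 8, p'(4) = 8, so y(1) = 4 − 8/8 = 3.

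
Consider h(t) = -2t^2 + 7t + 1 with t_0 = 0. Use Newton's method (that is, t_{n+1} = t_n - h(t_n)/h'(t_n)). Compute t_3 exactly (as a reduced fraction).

h'(t) = -4t + 7.
h(0) = 1, h'(0) = 7, so t_1 = 0 - 1/7 = -1/7.
h(-1/7) = -2/49, h'(-1/7) = 53/7, so t_2 = (-1/7) - (-2/49)/(53/7) = -51/371.
h(-51/371) = -8/137641, h'(-51/371) = 2801/371, so t_3 = (-51/371) - (-8/137641)/(2801/371) = -142843/1039171.

-142843/1039171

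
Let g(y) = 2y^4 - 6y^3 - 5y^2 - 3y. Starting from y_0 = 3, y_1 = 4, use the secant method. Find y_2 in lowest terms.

g(3) = -54, g(4) = 36. y_2 = 4 - 36·(4 - 3)/(36 - (-54)) = 18/5.

18/5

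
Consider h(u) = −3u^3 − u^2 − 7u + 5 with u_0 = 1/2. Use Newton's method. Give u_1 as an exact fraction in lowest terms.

h'(u) = −9u^2 − 2u − 7.
h(1/2) = 7/8, h'(1/2) = −41/4, so u_1 = (1/2) − (7/8)/(−41/4) = 24/41.

24/41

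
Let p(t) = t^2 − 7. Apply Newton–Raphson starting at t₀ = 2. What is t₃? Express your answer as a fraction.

108497/41008

p'(t) = 2t.
p(2) = −3, p'(2) = 4, so t₁ = 2 − (−3)/4 = 11/4.
p(11/4) = 9/16, p'(11/4) = 11/2, so t₂ = (11/4) − (9/16)/(11/2) = 233/88.
p(233/88) = 81/7744, p'(233/88) = 233/44, so t₃ = (233/88) − (81/7744)/(233/44) = 108497/41008.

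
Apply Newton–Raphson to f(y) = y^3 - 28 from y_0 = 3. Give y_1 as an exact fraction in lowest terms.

82/27

f'(y) = 3y^2.
f(3) = -1, f'(3) = 27, so y_1 = 3 - (-1)/27 = 82/27.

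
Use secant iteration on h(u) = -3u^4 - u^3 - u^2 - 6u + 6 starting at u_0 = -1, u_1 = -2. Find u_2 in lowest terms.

-44/35

h(-1) = 9, h(-2) = -26. u_2 = (-2) - (-26)·((-2) - (-1))/((-26) - 9) = -44/35.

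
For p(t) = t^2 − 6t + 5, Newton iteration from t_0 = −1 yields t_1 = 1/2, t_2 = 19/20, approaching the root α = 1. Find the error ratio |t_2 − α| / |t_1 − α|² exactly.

1/5

t_1 − α = 1/2 − 1 = −1/2, so |t_1 − α| = 1/2.
t_2 − α = 19/20 − 1 = −1/20, so |t_2 − α| = 1/20.
|t_1 − α|² = 1/4.
Ratio = (1/20) / (1/4) = 1/5.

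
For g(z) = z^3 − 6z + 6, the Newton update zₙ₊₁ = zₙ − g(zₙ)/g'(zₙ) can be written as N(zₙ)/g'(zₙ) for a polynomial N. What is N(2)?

10

g'(z) = 3z^2 − 6.
N(z) = z·g'(z) − g(z) = z·(3z^2 − 6) − (z^3 − 6z + 6) = 2z^3 − 6.
N(2) = 10.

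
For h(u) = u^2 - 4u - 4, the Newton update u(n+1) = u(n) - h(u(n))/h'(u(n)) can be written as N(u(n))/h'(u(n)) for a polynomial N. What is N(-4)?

20

h'(u) = 2u - 4.
N(u) = u·h'(u) - h(u) = u·(2u - 4) - (u^2 - 4u - 4) = u^2 + 4.
N(-4) = 20.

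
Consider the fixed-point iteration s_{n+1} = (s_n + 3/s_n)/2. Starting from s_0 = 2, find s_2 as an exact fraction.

97/56

s_1 = (2 + 3/2)/2 = 7/4.
s_2 = (7/4 + 3/(7/4))/2 = 97/56.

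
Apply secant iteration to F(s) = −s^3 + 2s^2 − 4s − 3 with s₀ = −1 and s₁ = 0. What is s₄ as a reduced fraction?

−11273871/20448835

F(−1) = 4, F(0) = −3. s₂ = 0 − (−3)·(0 − (−1))/((−3) − 4) = −3/7.
F(0) = −3, F(−3/7) = −288/343. s₃ = (−3/7) − (−288/343)·((−3/7) − 0)/((−288/343) − (−3)) = −147/247.
F(−3/7) = −288/343, F(−147/247) = 4516992/15069223. s₄ = (−147/247) − (4516992/15069223)·((−147/247) − (−3/7))/((4516992/15069223) − (−288/343)) = −11273871/20448835.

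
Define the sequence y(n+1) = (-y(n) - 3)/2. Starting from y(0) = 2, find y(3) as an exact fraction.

-11/8

y(1) = (-2 - 3)/2 = -5/2.
y(2) = (-(-5/2) - 3)/2 = -1/4.
y(3) = (-(-1/4) - 3)/2 = -11/8.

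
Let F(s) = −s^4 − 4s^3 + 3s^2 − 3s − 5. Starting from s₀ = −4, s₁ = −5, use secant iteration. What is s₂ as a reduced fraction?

−87/19

F(−4) = 55, F(−5) = −40. s₂ = (−5) − (−40)·((−5) − (−4))/((−40) − 55) = −87/19.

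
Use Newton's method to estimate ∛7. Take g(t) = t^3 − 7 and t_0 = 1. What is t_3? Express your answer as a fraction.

g'(t) = 3t^2.
g(1) = −6, g'(1) = 3, so t_1 = 1 − (−6)/3 = 3.
g(3) = 20, g'(3) = 27, so t_2 = 3 − 20/27 = 61/27.
g(61/27) = 89200/19683, g'(61/27) = 3721/243, so t_3 = (61/27) − (89200/19683)/(3721/243) = 591743/301401.

591743/301401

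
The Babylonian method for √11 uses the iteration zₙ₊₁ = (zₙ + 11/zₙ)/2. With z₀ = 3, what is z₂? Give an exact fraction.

199/60

z₁ = (3 + 11/3)/2 = 10/3.
z₂ = (10/3 + 11/(10/3))/2 = 199/60.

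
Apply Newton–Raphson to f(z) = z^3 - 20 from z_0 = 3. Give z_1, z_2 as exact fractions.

z_1 = 74/27, z_2 = 301027/110889

f'(z) = 3z^2.
f(3) = 7, f'(3) = 27, so z_1 = 3 - 7/27 = 74/27.
f(74/27) = 11564/19683, f'(74/27) = 5476/243, so z_2 = (74/27) - (11564/19683)/(5476/243) = 301027/110889.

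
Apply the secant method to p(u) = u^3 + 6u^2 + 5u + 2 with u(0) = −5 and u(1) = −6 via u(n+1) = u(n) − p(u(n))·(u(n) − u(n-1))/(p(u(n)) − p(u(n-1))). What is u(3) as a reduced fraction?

p(−5) = 2, p(−6) = −28. u(2) = (−6) − (−28)·((−6) − (−5))/((−28) − 2) = −76/15.
p(−6) = −28, p(−76/15) = 2114/3375. u(3) = (−76/15) − (2114/3375)·((−76/15) − (−6))/((2114/3375) − (−28)) = −35106/6901.

−35106/6901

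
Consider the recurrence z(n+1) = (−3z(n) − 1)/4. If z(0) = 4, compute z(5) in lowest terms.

z(1) = (−3·4 − 1)/4 = −13/4.
z(2) = (−3·(−13/4) − 1)/4 = 35/16.
z(3) = (−3·(35/16) − 1)/4 = −121/64.
z(4) = (−3·(−121/64) − 1)/4 = 299/256.
z(5) = (−3·(299/256) − 1)/4 = −1153/1024.

−1153/1024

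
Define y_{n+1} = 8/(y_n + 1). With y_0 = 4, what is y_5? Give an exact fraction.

y_1 = 8/(4 + 1) = 8/5.
y_2 = 8/(8/5 + 1) = 40/13.
y_3 = 8/(40/13 + 1) = 104/53.
y_4 = 8/(104/53 + 1) = 424/157.
y_5 = 8/(424/157 + 1) = 1256/581.

1256/581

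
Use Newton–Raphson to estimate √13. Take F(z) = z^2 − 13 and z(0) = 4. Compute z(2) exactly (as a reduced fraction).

F'(z) = 2z.
F(4) = 3, F'(4) = 8, so z(1) = 4 − 3/8 = 29/8.
F(29/8) = 9/64, F'(29/8) = 29/4, so z(2) = (29/8) − (9/64)/(29/4) = 1673/464.

1673/464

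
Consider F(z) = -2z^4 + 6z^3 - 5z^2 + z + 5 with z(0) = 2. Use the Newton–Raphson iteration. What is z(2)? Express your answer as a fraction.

F'(z) = -8z^3 + 18z^2 - 10z + 1.
F(2) = 3, F'(2) = -11, so z(1) = 2 - 3/(-11) = 25/11.
F(25/11) = -21645/14641, F'(25/11) = -30169/1331, so z(2) = (25/11) - (-21645/14641)/(-30169/1331) = 732580/331859.

732580/331859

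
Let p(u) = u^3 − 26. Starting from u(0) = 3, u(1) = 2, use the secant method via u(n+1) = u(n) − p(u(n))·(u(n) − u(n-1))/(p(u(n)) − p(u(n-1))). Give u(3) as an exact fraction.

3319/1118

p(3) = 1, p(2) = −18. u(2) = 2 − (−18)·(2 − 3)/((−18) − 1) = 56/19.
p(2) = −18, p(56/19) = −2718/6859. u(3) = (56/19) − (−2718/6859)·((56/19) − 2)/((−2718/6859) − (−18)) = 3319/1118.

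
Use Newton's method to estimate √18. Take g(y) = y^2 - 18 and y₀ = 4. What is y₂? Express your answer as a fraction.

g'(y) = 2y.
g(4) = -2, g'(4) = 8, so y₁ = 4 - (-2)/8 = 17/4.
g(17/4) = 1/16, g'(17/4) = 17/2, so y₂ = (17/4) - (1/16)/(17/2) = 577/136.

577/136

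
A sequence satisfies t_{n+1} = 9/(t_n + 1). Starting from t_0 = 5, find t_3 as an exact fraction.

t_1 = 9/(5 + 1) = 3/2.
t_2 = 9/(3/2 + 1) = 18/5.
t_3 = 9/(18/5 + 1) = 45/23.

45/23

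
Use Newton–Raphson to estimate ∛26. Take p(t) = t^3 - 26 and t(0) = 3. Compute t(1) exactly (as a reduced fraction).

p'(t) = 3t^2.
p(3) = 1, p'(3) = 27, so t(1) = 3 - 1/27 = 80/27.

80/27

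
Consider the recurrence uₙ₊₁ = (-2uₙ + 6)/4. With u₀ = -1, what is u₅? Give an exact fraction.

u₁ = (-2·(-1) + 6)/4 = 2.
u₂ = (-2·2 + 6)/4 = 1/2.
u₃ = (-2·(1/2) + 6)/4 = 5/4.
u₄ = (-2·(5/4) + 6)/4 = 7/8.
u₅ = (-2·(7/8) + 6)/4 = 17/16.

17/16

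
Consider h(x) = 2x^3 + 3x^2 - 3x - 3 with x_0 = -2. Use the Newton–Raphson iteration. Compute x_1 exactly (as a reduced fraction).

h'(x) = 6x^2 + 6x - 3.
h(-2) = -1, h'(-2) = 9, so x_1 = (-2) - (-1)/9 = -17/9.

-17/9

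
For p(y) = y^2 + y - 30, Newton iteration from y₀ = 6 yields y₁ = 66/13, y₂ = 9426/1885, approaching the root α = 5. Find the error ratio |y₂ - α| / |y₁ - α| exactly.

1/145

y₁ - α = 66/13 - 5 = 1/13, so |y₁ - α| = 1/13.
y₂ - α = 9426/1885 - 5 = 1/1885, so |y₂ - α| = 1/1885.
Ratio = (1/1885) / (1/13) = 1/145.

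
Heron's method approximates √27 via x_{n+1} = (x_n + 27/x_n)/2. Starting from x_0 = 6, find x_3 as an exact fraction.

x_1 = (6 + 27/6)/2 = 21/4.
x_2 = (21/4 + 27/(21/4))/2 = 291/56.
x_3 = (291/56 + 27/(291/56))/2 = 56451/10864.

56451/10864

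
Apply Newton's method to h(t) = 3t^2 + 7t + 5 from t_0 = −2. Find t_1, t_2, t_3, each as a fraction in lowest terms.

h'(t) = 6t + 7.
h(−2) = 3, h'(−2) = −5, so t_1 = (−2) − 3/(−5) = −7/5.
h(−7/5) = 27/25, h'(−7/5) = −7/5, so t_2 = (−7/5) − (27/25)/(−7/5) = −22/35.
h(−22/35) = 2187/1225, h'(−22/35) = 113/35, so t_3 = (−22/35) − (2187/1225)/(113/35) = −4673/3955.

t_1 = −7/5, t_2 = −22/35, t_3 = −4673/3955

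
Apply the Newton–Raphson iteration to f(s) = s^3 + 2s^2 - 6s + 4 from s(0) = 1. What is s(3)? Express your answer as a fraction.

34/27

f'(s) = 3s^2 + 4s - 6.
f(1) = 1, f'(1) = 1, so s(1) = 1 - 1/1 = 0.
f(0) = 4, f'(0) = -6, so s(2) = 0 - 4/(-6) = 2/3.
f(2/3) = 32/27, f'(2/3) = -2, so s(3) = (2/3) - (32/27)/(-2) = 34/27.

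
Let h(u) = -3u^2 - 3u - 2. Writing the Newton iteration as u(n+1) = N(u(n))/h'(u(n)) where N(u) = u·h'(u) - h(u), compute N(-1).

h'(u) = -6u - 3.
N(u) = u·h'(u) - h(u) = u·(-6u - 3) - (-3u^2 - 3u - 2) = -3u^2 + 2.
N(-1) = -1.

-1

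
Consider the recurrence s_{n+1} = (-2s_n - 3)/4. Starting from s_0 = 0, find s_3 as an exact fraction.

s_1 = (-2·0 - 3)/4 = -3/4.
s_2 = (-2·(-3/4) - 3)/4 = -3/8.
s_3 = (-2·(-3/8) - 3)/4 = -9/16.

-9/16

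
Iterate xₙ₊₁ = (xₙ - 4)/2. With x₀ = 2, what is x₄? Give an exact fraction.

-29/8

x₁ = (2 - 4)/2 = -1.
x₂ = ((-1) - 4)/2 = -5/2.
x₃ = ((-5/2) - 4)/2 = -13/4.
x₄ = ((-13/4) - 4)/2 = -29/8.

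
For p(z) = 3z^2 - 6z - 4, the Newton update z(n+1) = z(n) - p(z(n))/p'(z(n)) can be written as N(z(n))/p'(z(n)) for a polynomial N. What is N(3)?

p'(z) = 6z - 6.
N(z) = z·p'(z) - p(z) = z·(6z - 6) - (3z^2 - 6z - 4) = 3z^2 + 4.
N(3) = 31.

31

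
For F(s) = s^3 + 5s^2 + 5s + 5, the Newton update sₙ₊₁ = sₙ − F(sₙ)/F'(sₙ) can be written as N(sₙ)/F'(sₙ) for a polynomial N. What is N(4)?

203

F'(s) = 3s^2 + 10s + 5.
N(s) = s·F'(s) − F(s) = s·(3s^2 + 10s + 5) − (s^3 + 5s^2 + 5s + 5) = 2s^3 + 5s^2 − 5.
N(4) = 203.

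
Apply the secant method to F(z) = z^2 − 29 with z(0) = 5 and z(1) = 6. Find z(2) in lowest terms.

F(5) = −4, F(6) = 7. z(2) = 6 − 7·(6 − 5)/(7 − (−4)) = 59/11.

59/11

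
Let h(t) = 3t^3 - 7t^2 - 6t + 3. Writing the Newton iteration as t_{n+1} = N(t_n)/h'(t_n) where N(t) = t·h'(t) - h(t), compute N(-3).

-228

h'(t) = 9t^2 - 14t - 6.
N(t) = t·h'(t) - h(t) = t·(9t^2 - 14t - 6) - (3t^3 - 7t^2 - 6t + 3) = 6t^3 - 7t^2 - 3.
N(-3) = -228.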